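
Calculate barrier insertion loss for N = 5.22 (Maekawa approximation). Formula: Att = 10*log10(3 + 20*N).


3 + 20*N = 3 + 20*5.22 = 107.4
Att = 10*log10(107.4) = 20.31 dB


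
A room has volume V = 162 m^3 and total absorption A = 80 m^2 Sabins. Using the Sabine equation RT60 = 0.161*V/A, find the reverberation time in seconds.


RT60 = 0.161 * 162 / 80 = 0.32603 s


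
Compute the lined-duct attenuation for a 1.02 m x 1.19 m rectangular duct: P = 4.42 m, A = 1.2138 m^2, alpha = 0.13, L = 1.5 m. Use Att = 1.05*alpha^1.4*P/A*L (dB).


alpha^1.4 = 0.13^1.4 = 0.0574805
Attenuation rate = 1.05 * alpha^1.4 * P / A
= 1.05 * 0.0574805 * 4.42 / 1.2138 = 0.219778 dB/m
Total Att = 0.219778 * 1.5 = 0.32967 dB


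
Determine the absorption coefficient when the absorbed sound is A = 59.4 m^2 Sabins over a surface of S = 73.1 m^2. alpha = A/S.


Absorption coefficient = absorbed power / incident power
alpha = A / S = 59.4 / 73.1 = 0.81259


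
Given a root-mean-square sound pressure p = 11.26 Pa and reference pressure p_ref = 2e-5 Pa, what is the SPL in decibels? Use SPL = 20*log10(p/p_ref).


p / p_ref = 11.26 / 2e-5 = 563000
SPL = 20 * log10(563000) = 115.01 dB


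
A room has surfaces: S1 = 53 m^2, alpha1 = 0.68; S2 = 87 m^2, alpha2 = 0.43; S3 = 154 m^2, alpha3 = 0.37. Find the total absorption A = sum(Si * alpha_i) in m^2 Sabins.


53 * 0.68 = 36.04
87 * 0.43 = 37.41
154 * 0.37 = 56.98
A_total = 36.04 + 37.41 + 56.98 = 130.43 m^2


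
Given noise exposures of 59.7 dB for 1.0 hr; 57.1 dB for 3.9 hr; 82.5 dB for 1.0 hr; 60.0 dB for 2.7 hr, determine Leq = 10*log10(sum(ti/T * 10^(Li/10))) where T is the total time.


T_total = 1.0 + 3.9 + 1.0 + 2.7 = 8.6 hr
(1.0/8.6) * 10^(59.7/10) = 108518
(3.9/8.6) * 10^(57.1/10) = 232577
(1.0/8.6) * 10^(82.5/10) = 2.06777e+07
(2.7/8.6) * 10^(60.0/10) = 313953
Sum = 108518 + 232577 + 2.06777e+07 + 313953 = 2.13327e+07
Leq = 10*log10(2.13327e+07) = 73.29 dB


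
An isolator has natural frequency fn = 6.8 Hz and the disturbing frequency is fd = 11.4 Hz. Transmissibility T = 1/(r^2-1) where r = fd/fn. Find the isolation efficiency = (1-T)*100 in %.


r = 11.4 / 6.8 = 1.67647
r^2 - 1 = 1.67647^2 - 1 = 1.81055
T = 1/1.81055 = 0.552318
Efficiency = (1 - 0.552318)*100 = 44.768 %


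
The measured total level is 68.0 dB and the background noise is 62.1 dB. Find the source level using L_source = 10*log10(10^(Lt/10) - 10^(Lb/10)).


10^(68.0/10) = 6.30957e+06
10^(62.1/10) = 1.62181e+06
Difference = 6.30957e+06 - 1.62181e+06 = 4.68776e+06
L_source = 10*log10(4.68776e+06) = 66.71 dB


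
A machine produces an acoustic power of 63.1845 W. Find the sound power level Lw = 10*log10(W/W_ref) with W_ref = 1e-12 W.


W / W_ref = 63.1845 / 1e-12 = 6.31845e+13
Lw = 10 * log10(6.31845e+13) = 138.01 dB


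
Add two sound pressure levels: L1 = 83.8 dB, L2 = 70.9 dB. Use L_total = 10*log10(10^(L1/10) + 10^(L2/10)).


10^(83.8/10) = 2.39883e+08
10^(70.9/10) = 1.23027e+07
Sum = 2.39883e+08 + 1.23027e+07 = 2.52186e+08
L_total = 10*log10(2.52186e+08) = 84.017 dB


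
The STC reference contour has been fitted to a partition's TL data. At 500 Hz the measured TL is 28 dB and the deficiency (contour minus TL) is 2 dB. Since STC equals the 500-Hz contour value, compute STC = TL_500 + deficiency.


By ASTM E413, STC = value of the fitted reference contour at 500 Hz.
Contour value at 500 Hz = TL_500 + deficiency = 28 + 2 = 30
STC = 30


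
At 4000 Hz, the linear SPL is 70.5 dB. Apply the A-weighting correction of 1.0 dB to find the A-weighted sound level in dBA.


A-weighting table: 4000 Hz -> 1.0 dB correction
SPL_A = SPL + correction = 70.5 + (1.0) = 71.5 dBA


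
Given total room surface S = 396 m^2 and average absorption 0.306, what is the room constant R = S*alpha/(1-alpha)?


R = 396 * 0.306 / (1 - 0.306) = 174.61 m^2


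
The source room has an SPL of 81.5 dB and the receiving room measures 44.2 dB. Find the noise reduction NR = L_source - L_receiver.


NR = L_source - L_receiver (difference between source and receiving room levels)
NR = 81.5 - 44.2 = 37.3 dB


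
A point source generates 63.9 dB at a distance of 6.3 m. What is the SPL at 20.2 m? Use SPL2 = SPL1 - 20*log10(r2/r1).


r2/r1 = 20.2/6.3 = 3.20635
Correction = 20*log10(3.20635) = 10.1202 dB
SPL2 = 63.9 - 10.1202 = 53.78 dB


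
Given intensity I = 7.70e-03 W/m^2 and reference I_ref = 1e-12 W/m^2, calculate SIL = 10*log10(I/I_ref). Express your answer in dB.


I / I_ref = 7.70e-03 / 1e-12 = 7.7e+09
SIL = 10 * log10(7.7e+09) = 98.865 dB


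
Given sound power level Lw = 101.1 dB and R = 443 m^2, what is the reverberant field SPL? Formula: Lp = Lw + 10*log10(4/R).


4/R = 4/443 = 0.00902935
Lp = 101.1 + 10*log10(0.00902935) = 80.657 dB


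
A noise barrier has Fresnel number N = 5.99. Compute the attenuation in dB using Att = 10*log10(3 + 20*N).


3 + 20*N = 3 + 20*5.99 = 122.8
Att = 10*log10(122.8) = 20.892 dB


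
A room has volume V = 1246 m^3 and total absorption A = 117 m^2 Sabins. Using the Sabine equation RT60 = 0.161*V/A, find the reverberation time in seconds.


RT60 = 0.161 * 1246 / 117 = 1.7146 s


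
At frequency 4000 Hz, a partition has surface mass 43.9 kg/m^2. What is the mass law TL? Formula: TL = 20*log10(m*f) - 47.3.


m * f = 43.9 * 4000 = 175600
20*log10(175600) = 104.89 dB
TL = 104.89 - 47.3 = 57.59 dB


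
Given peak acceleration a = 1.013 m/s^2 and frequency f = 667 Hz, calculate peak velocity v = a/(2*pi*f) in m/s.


omega = 2*pi*f = 2*pi*667 = 4190.88 rad/s
v = a / omega = 1.013 / 4190.88 = 0.00024172 m/s


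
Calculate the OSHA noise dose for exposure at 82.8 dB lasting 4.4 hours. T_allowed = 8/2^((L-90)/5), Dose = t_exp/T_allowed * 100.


T_allowed = 8 / 2^((82.8 - 90)/5) = 21.7057 hr
Dose = 4.4 / 21.7057 * 100 = 20.271 %


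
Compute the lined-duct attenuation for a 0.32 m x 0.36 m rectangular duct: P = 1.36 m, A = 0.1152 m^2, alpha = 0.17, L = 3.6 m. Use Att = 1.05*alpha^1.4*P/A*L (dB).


alpha^1.4 = 0.17^1.4 = 0.0836813
Attenuation rate = 1.05 * alpha^1.4 * P / A
= 1.05 * 0.0836813 * 1.36 / 0.1152 = 1.0373 dB/m
Total Att = 1.0373 * 3.6 = 3.7343 dB


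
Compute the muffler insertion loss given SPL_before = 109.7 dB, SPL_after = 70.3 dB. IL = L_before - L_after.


Insertion loss = SPL without muffler - SPL with muffler
IL = 109.7 - 70.3 = 39.4 dB


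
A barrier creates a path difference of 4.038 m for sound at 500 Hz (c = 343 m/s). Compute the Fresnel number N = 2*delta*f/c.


N = 2*delta*f/c = 2*delta/lambda, where lambda = c/f
lambda = 343 / 500 = 0.686 m
N = 2 * 4.038 / 0.686 = 11.773


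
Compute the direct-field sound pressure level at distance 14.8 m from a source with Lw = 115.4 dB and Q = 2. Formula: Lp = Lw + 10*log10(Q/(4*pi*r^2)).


4*pi*r^2 = 4*pi*14.8^2 = 2752.54 m^2
Q / (4*pi*r^2) = 2 / 2752.54 = 0.000726602
Lp = 115.4 + 10*log10(0.000726602) = 84.013 dB


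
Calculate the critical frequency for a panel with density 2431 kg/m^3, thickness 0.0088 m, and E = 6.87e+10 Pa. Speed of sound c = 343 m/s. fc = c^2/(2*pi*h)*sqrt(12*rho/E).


12*rho/E = 12*2431/6.87e+10 = 4.24629e-07
sqrt(12*rho/E) = sqrt(4.24629e-07) = 0.000651636
c^2/(2*pi*h) = 343^2/(2*pi*0.0088) = 2.12777e+06
fc = 2.12777e+06 * 0.000651636 = 1386.5 Hz


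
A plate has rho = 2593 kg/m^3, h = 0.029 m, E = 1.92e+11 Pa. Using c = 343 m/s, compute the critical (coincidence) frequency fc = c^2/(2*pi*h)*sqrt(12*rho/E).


12*rho/E = 12*2593/1.92e+11 = 1.62062e-07
sqrt(12*rho/E) = sqrt(1.62062e-07) = 0.000402569
c^2/(2*pi*h) = 343^2/(2*pi*0.029) = 645670
fc = 645670 * 0.000402569 = 259.93 Hz


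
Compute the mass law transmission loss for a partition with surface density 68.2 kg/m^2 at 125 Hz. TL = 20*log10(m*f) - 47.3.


m * f = 68.2 * 125 = 8525
20*log10(8525) = 78.6139 dB
TL = 78.6139 - 47.3 = 31.314 dB


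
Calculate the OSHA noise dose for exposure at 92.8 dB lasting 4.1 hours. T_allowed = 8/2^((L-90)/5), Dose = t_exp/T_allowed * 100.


T_allowed = 8 / 2^((92.8 - 90)/5) = 5.42642 hr
Dose = 4.1 / 5.42642 * 100 = 75.556 %


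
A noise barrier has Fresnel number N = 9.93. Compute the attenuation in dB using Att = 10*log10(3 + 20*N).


3 + 20*N = 3 + 20*9.93 = 201.6
Att = 10*log10(201.6) = 23.045 dB


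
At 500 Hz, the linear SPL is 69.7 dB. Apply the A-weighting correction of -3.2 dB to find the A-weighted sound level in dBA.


A-weighting table: 500 Hz -> -3.2 dB correction
SPL_A = SPL + correction = 69.7 + (-3.2) = 66.5 dBA


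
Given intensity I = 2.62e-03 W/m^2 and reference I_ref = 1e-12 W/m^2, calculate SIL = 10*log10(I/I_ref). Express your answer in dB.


I / I_ref = 2.62e-03 / 1e-12 = 2.62e+09
SIL = 10 * log10(2.62e+09) = 94.183 dB


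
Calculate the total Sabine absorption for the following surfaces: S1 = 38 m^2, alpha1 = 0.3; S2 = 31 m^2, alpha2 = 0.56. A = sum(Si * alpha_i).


38 * 0.3 = 11.4
31 * 0.56 = 17.36
A_total = 11.4 + 17.36 = 28.76 m^2


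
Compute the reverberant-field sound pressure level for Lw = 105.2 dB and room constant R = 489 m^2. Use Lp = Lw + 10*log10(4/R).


4/R = 4/489 = 0.00817996
Lp = 105.2 + 10*log10(0.00817996) = 84.328 dB


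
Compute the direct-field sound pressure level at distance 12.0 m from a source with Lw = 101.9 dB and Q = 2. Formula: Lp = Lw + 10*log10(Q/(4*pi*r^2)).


4*pi*r^2 = 4*pi*12.0^2 = 1809.56 m^2
Q / (4*pi*r^2) = 2 / 1809.56 = 0.00110524
Lp = 101.9 + 10*log10(0.00110524) = 72.335 dB


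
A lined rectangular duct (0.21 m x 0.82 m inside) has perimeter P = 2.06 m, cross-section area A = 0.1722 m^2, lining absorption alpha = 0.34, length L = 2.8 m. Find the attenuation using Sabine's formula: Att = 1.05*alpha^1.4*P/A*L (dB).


alpha^1.4 = 0.34^1.4 = 0.220836
Attenuation rate = 1.05 * alpha^1.4 * P / A
= 1.05 * 0.220836 * 2.06 / 0.1722 = 2.77392 dB/m
Total Att = 2.77392 * 2.8 = 7.767 dB


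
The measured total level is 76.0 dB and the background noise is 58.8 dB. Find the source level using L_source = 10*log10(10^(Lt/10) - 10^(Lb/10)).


10^(76.0/10) = 3.98107e+07
10^(58.8/10) = 758578
Difference = 3.98107e+07 - 758578 = 3.90521e+07
L_source = 10*log10(3.90521e+07) = 75.916 dB


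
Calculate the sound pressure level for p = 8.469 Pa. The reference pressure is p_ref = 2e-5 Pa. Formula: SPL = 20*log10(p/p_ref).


p / p_ref = 8.469 / 2e-5 = 423450
SPL = 20 * log10(423450) = 112.54 dB


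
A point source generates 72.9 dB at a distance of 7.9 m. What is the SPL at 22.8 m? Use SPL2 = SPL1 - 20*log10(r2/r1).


r2/r1 = 22.8/7.9 = 2.88608
Correction = 20*log10(2.88608) = 9.20617 dB
SPL2 = 72.9 - 9.20617 = 63.694 dB


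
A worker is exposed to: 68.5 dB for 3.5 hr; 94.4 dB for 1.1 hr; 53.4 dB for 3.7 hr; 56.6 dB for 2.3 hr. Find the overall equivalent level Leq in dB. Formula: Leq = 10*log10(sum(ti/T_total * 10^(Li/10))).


T_total = 3.5 + 1.1 + 3.7 + 2.3 = 10.6 hr
(3.5/10.6) * 10^(68.5/10) = 2.33756e+06
(1.1/10.6) * 10^(94.4/10) = 2.85816e+08
(3.7/10.6) * 10^(53.4/10) = 76365.3
(2.3/10.6) * 10^(56.6/10) = 99179.5
Sum = 2.33756e+06 + 2.85816e+08 + 76365.3 + 99179.5 = 2.88329e+08
Leq = 10*log10(2.88329e+08) = 84.599 dB


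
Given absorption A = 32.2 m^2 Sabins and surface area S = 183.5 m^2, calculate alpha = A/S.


Absorption coefficient = absorbed power / incident power
alpha = A / S = 32.2 / 183.5 = 0.17548


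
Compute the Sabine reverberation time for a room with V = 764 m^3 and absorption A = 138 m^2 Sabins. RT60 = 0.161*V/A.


RT60 = 0.161 * 764 / 138 = 0.89133 s


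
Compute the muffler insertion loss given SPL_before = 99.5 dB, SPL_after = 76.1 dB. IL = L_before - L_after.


Insertion loss = SPL without muffler - SPL with muffler
IL = 99.5 - 76.1 = 23.4 dB


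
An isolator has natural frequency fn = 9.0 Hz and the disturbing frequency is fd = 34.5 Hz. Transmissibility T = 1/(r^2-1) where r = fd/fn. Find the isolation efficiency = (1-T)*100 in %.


r = 34.5 / 9.0 = 3.83333
r^2 - 1 = 3.83333^2 - 1 = 13.6944
T = 1/13.6944 = 0.0730225
Efficiency = (1 - 0.0730225)*100 = 92.698 %


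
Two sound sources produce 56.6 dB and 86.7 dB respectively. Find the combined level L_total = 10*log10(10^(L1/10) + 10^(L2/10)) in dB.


10^(56.6/10) = 457088
10^(86.7/10) = 4.67735e+08
Sum = 457088 + 4.67735e+08 = 4.68192e+08
L_total = 10*log10(4.68192e+08) = 86.704 dB


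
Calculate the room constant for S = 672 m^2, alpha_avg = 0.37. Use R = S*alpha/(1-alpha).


R = 672 * 0.37 / (1 - 0.37) = 394.67 m^2


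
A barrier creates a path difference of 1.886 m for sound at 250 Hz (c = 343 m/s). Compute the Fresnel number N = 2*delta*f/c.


N = 2*delta*f/c = 2*delta/lambda, where lambda = c/f
lambda = 343 / 250 = 1.372 m
N = 2 * 1.886 / 1.372 = 2.7493


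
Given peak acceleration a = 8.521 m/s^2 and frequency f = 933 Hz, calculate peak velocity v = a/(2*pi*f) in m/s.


omega = 2*pi*f = 2*pi*933 = 5862.21 rad/s
v = a / omega = 8.521 / 5862.21 = 0.0014535 m/s


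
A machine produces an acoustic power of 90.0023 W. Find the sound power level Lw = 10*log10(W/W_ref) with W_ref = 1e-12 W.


W / W_ref = 90.0023 / 1e-12 = 9.00023e+13
Lw = 10 * log10(9.00023e+13) = 139.54 dB


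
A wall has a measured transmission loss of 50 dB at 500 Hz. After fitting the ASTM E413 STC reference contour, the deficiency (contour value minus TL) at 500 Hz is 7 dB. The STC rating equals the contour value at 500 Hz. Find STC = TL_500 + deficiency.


By ASTM E413, STC = value of the fitted reference contour at 500 Hz.
Contour value at 500 Hz = TL_500 + deficiency = 50 + 7 = 57
STC = 57


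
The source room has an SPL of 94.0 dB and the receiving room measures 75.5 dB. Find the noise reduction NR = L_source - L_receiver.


NR = L_source - L_receiver (difference between source and receiving room levels)
NR = 94.0 - 75.5 = 18.5 dB


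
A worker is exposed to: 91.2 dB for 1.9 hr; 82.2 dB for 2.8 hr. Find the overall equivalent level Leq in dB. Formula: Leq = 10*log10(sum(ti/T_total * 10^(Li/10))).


T_total = 1.9 + 2.8 = 4.7 hr
(1.9/4.7) * 10^(91.2/10) = 5.32912e+08
(2.8/4.7) * 10^(82.2/10) = 9.8869e+07
Sum = 5.32912e+08 + 9.8869e+07 = 6.31781e+08
Leq = 10*log10(6.31781e+08) = 88.006 dB


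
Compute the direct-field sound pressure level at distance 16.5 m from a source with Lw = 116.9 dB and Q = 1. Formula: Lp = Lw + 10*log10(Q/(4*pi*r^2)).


4*pi*r^2 = 4*pi*16.5^2 = 3421.19 m^2
Q / (4*pi*r^2) = 1 / 3421.19 = 0.000292296
Lp = 116.9 + 10*log10(0.000292296) = 81.558 dB


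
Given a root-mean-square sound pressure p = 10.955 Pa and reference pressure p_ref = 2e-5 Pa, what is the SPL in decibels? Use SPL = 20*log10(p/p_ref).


p / p_ref = 10.955 / 2e-5 = 547750
SPL = 20 * log10(547750) = 114.77 dB


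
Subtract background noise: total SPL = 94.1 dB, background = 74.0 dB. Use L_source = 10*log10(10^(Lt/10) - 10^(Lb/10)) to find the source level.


10^(94.1/10) = 2.5704e+09
10^(74.0/10) = 2.51189e+07
Difference = 2.5704e+09 - 2.51189e+07 = 2.54528e+09
L_source = 10*log10(2.54528e+09) = 94.057 dB


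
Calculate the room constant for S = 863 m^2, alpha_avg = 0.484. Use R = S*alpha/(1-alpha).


R = 863 * 0.484 / (1 - 0.484) = 809.48 m^2


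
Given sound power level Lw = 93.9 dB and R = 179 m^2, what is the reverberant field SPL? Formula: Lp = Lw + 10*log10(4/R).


4/R = 4/179 = 0.0223464
Lp = 93.9 + 10*log10(0.0223464) = 77.392 dB


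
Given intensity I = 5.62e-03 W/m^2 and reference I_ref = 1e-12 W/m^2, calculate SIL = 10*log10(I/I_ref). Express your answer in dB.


I / I_ref = 5.62e-03 / 1e-12 = 5.62e+09
SIL = 10 * log10(5.62e+09) = 97.497 dB


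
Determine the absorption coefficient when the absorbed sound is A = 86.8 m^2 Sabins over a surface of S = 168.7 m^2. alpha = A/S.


Absorption coefficient = absorbed power / incident power
alpha = A / S = 86.8 / 168.7 = 0.51452


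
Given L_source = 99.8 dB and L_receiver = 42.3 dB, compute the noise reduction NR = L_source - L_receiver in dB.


NR = L_source - L_receiver (difference between source and receiving room levels)
NR = 99.8 - 42.3 = 57.5 dB


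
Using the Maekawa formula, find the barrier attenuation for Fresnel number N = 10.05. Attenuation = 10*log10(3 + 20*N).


3 + 20*N = 3 + 20*10.05 = 204
Att = 10*log10(204) = 23.096 dB


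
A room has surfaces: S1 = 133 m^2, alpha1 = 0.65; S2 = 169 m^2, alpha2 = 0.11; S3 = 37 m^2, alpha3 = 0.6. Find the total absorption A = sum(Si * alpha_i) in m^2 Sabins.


133 * 0.65 = 86.45
169 * 0.11 = 18.59
37 * 0.6 = 22.2
A_total = 86.45 + 18.59 + 22.2 = 127.24 m^2


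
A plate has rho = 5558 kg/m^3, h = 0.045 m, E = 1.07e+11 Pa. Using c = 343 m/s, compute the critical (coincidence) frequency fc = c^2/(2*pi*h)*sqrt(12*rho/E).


12*rho/E = 12*5558/1.07e+11 = 6.23327e-07
sqrt(12*rho/E) = sqrt(6.23327e-07) = 0.000789511
c^2/(2*pi*h) = 343^2/(2*pi*0.045) = 416098
fc = 416098 * 0.000789511 = 328.51 Hz


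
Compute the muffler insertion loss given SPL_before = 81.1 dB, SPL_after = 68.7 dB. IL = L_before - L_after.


Insertion loss = SPL without muffler - SPL with muffler
IL = 81.1 - 68.7 = 12.4 dB


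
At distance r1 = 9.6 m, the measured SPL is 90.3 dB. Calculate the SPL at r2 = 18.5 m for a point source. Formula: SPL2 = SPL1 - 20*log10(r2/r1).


r2/r1 = 18.5/9.6 = 1.92708
Correction = 20*log10(1.92708) = 5.69799 dB
SPL2 = 90.3 - 5.69799 = 84.602 dB


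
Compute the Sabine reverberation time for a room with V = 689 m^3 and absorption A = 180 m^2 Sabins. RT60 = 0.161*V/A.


RT60 = 0.161 * 689 / 180 = 0.61627 s


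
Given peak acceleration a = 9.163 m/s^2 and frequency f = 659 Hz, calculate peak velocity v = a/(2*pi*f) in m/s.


omega = 2*pi*f = 2*pi*659 = 4140.62 rad/s
v = a / omega = 9.163 / 4140.62 = 0.002213 m/s


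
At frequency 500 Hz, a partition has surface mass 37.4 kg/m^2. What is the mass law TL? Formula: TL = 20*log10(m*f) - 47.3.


m * f = 37.4 * 500 = 18700
20*log10(18700) = 85.4368 dB
TL = 85.4368 - 47.3 = 38.137 dB


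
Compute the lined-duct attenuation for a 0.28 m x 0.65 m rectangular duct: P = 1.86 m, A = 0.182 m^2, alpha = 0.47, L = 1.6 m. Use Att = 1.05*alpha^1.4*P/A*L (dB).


alpha^1.4 = 0.47^1.4 = 0.347486
Attenuation rate = 1.05 * alpha^1.4 * P / A
= 1.05 * 0.347486 * 1.86 / 0.182 = 3.72879 dB/m
Total Att = 3.72879 * 1.6 = 5.9661 dB


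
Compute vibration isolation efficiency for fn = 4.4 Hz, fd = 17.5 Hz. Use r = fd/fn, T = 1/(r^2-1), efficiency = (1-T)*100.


r = 17.5 / 4.4 = 3.97727
r^2 - 1 = 3.97727^2 - 1 = 14.8187
T = 1/14.8187 = 0.0674823
Efficiency = (1 - 0.0674823)*100 = 93.252 %


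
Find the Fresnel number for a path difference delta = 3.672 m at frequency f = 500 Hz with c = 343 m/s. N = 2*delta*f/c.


N = 2*delta*f/c = 2*delta/lambda, where lambda = c/f
lambda = 343 / 500 = 0.686 m
N = 2 * 3.672 / 0.686 = 10.706


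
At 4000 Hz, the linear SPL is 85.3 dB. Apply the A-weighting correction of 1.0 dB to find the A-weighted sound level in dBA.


A-weighting table: 4000 Hz -> 1.0 dB correction
SPL_A = SPL + correction = 85.3 + (1.0) = 86.3 dBA


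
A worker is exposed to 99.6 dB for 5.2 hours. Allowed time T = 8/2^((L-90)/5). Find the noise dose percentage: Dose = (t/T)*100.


T_allowed = 8 / 2^((99.6 - 90)/5) = 2.11404 hr
Dose = 5.2 / 2.11404 * 100 = 245.97 %


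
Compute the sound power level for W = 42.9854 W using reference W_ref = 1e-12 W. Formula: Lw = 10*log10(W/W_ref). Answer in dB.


W / W_ref = 42.9854 / 1e-12 = 4.29854e+13
Lw = 10 * log10(4.29854e+13) = 136.33 dB


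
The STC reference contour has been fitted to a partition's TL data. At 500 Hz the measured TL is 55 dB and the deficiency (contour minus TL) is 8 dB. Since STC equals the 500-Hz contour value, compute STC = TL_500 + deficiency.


By ASTM E413, STC = value of the fitted reference contour at 500 Hz.
Contour value at 500 Hz = TL_500 + deficiency = 55 + 8 = 63
STC = 63


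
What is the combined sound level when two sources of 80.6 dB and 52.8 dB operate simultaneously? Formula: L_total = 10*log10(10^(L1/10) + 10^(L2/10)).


10^(80.6/10) = 1.14815e+08
10^(52.8/10) = 190546
Sum = 1.14815e+08 + 190546 = 1.15006e+08
L_total = 10*log10(1.15006e+08) = 80.607 dB


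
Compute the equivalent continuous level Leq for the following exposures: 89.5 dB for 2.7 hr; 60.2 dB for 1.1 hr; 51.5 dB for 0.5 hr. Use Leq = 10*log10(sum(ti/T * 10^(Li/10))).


T_total = 2.7 + 1.1 + 0.5 = 4.3 hr
(2.7/4.3) * 10^(89.5/10) = 5.59623e+08
(1.1/4.3) * 10^(60.2/10) = 267870
(0.5/4.3) * 10^(51.5/10) = 16424.9
Sum = 5.59623e+08 + 267870 + 16424.9 = 5.59907e+08
Leq = 10*log10(5.59907e+08) = 87.481 dB


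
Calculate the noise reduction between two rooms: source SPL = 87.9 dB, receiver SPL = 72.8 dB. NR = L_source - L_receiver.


NR = L_source - L_receiver (difference between source and receiving room levels)
NR = 87.9 - 72.8 = 15.1 dB


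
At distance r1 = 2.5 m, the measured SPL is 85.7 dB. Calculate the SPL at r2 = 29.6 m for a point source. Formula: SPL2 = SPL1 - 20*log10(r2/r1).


r2/r1 = 29.6/2.5 = 11.84
Correction = 20*log10(11.84) = 21.467 dB
SPL2 = 85.7 - 21.467 = 64.233 dB


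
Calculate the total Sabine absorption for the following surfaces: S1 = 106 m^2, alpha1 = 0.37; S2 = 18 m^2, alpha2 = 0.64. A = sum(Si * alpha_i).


106 * 0.37 = 39.22
18 * 0.64 = 11.52
A_total = 39.22 + 11.52 = 50.74 m^2


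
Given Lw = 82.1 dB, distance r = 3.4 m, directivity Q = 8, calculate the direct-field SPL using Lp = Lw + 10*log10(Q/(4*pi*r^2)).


4*pi*r^2 = 4*pi*3.4^2 = 145.267 m^2
Q / (4*pi*r^2) = 8 / 145.267 = 0.055071
Lp = 82.1 + 10*log10(0.055071) = 69.509 dB


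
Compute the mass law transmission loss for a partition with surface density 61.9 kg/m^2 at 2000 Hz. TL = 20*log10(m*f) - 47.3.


m * f = 61.9 * 2000 = 123800
20*log10(123800) = 101.854 dB
TL = 101.854 - 47.3 = 54.554 dB


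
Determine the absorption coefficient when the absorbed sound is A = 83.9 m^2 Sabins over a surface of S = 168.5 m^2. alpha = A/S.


Absorption coefficient = absorbed power / incident power
alpha = A / S = 83.9 / 168.5 = 0.49792


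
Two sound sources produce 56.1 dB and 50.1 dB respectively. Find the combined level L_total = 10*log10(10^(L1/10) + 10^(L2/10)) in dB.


10^(56.1/10) = 407380
10^(50.1/10) = 102329
Sum = 407380 + 102329 = 509709
L_total = 10*log10(509709) = 57.073 dB


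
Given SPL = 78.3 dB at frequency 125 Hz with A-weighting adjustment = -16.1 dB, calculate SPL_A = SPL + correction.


A-weighting table: 125 Hz -> -16.1 dB correction
SPL_A = SPL + correction = 78.3 + (-16.1) = 62.2 dBA


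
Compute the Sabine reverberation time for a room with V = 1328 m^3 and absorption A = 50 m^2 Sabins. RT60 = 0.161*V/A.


RT60 = 0.161 * 1328 / 50 = 4.2762 s


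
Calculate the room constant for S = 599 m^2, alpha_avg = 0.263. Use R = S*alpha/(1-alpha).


R = 599 * 0.263 / (1 - 0.263) = 213.75 m^2


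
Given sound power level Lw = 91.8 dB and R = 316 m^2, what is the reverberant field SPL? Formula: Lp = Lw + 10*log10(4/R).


4/R = 4/316 = 0.0126582
Lp = 91.8 + 10*log10(0.0126582) = 72.824 dB


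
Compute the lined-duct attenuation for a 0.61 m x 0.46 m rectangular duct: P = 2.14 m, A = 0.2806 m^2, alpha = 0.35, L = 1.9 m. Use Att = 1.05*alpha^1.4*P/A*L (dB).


alpha^1.4 = 0.35^1.4 = 0.229983
Attenuation rate = 1.05 * alpha^1.4 * P / A
= 1.05 * 0.229983 * 2.14 / 0.2806 = 1.84167 dB/m
Total Att = 1.84167 * 1.9 = 3.4992 dB


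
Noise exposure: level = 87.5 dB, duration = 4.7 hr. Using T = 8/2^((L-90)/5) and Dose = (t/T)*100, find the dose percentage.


T_allowed = 8 / 2^((87.5 - 90)/5) = 11.3137 hr
Dose = 4.7 / 11.3137 * 100 = 41.543 %


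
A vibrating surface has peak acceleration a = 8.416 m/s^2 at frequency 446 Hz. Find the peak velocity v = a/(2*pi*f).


omega = 2*pi*f = 2*pi*446 = 2802.3 rad/s
v = a / omega = 8.416 / 2802.3 = 0.0030032 m/s


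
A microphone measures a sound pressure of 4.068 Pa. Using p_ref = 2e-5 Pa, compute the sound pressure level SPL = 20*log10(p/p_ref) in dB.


p / p_ref = 4.068 / 2e-5 = 203400
SPL = 20 * log10(203400) = 106.17 dB


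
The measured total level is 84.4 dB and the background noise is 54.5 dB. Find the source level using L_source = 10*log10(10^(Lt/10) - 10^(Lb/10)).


10^(84.4/10) = 2.75423e+08
10^(54.5/10) = 281838
Difference = 2.75423e+08 - 281838 = 2.75141e+08
L_source = 10*log10(2.75141e+08) = 84.396 dB


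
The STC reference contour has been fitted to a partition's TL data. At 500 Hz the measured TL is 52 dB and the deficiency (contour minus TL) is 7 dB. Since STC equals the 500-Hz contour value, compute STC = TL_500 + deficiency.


By ASTM E413, STC = value of the fitted reference contour at 500 Hz.
Contour value at 500 Hz = TL_500 + deficiency = 52 + 7 = 59
STC = 59


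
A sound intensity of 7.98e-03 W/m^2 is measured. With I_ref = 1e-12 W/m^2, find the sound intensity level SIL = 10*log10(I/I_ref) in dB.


I / I_ref = 7.98e-03 / 1e-12 = 7.98e+09
SIL = 10 * log10(7.98e+09) = 99.02 dB


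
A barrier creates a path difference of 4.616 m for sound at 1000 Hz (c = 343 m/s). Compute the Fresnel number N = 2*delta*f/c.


N = 2*delta*f/c = 2*delta/lambda, where lambda = c/f
lambda = 343 / 1000 = 0.343 m
N = 2 * 4.616 / 0.343 = 26.915


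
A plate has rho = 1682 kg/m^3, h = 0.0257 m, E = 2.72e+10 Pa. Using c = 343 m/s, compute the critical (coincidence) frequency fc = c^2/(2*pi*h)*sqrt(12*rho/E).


12*rho/E = 12*1682/2.72e+10 = 7.42059e-07
sqrt(12*rho/E) = sqrt(7.42059e-07) = 0.000861428
c^2/(2*pi*h) = 343^2/(2*pi*0.0257) = 728577
fc = 728577 * 0.000861428 = 627.62 Hz


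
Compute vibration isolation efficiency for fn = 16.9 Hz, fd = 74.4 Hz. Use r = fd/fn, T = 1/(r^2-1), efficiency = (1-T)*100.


r = 74.4 / 16.9 = 4.40237
r^2 - 1 = 4.40237^2 - 1 = 18.3809
T = 1/18.3809 = 0.0544043
Efficiency = (1 - 0.0544043)*100 = 94.56 %


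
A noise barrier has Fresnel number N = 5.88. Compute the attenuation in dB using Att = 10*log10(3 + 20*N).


3 + 20*N = 3 + 20*5.88 = 120.6
Att = 10*log10(120.6) = 20.813 dB


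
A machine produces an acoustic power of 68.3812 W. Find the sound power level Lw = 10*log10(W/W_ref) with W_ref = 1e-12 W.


W / W_ref = 68.3812 / 1e-12 = 6.83812e+13
Lw = 10 * log10(6.83812e+13) = 138.35 dB


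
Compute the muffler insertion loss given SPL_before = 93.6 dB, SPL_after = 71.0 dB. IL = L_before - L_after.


Insertion loss = SPL without muffler - SPL with muffler
IL = 93.6 - 71.0 = 22.6 dB


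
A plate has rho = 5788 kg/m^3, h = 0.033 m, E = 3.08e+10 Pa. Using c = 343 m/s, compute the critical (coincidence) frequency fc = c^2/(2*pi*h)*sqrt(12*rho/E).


12*rho/E = 12*5788/3.08e+10 = 2.25506e-06
sqrt(12*rho/E) = sqrt(2.25506e-06) = 0.00150169
c^2/(2*pi*h) = 343^2/(2*pi*0.033) = 567407
fc = 567407 * 0.00150169 = 852.07 Hz


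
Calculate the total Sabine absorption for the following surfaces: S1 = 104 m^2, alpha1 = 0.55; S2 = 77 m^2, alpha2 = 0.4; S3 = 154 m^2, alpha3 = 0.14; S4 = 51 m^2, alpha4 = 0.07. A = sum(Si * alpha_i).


104 * 0.55 = 57.2
77 * 0.4 = 30.8
154 * 0.14 = 21.56
51 * 0.07 = 3.57
A_total = 57.2 + 30.8 + 21.56 + 3.57 = 113.13 m^2


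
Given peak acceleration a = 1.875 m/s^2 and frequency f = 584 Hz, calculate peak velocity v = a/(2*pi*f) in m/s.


omega = 2*pi*f = 2*pi*584 = 3669.38 rad/s
v = a / omega = 1.875 / 3669.38 = 0.00051099 m/s


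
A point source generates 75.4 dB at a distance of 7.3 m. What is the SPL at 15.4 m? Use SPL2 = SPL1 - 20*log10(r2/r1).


r2/r1 = 15.4/7.3 = 2.10959
Correction = 20*log10(2.10959) = 6.48396 dB
SPL2 = 75.4 - 6.48396 = 68.916 dB


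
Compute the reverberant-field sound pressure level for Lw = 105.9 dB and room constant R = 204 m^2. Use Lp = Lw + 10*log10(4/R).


4/R = 4/204 = 0.0196078
Lp = 105.9 + 10*log10(0.0196078) = 88.824 dB


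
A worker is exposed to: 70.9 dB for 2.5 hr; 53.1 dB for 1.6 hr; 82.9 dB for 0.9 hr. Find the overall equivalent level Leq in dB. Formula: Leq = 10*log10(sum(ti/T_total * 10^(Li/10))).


T_total = 2.5 + 1.6 + 0.9 = 5.0 hr
(2.5/5.0) * 10^(70.9/10) = 6.15134e+06
(1.6/5.0) * 10^(53.1/10) = 65335.6
(0.9/5.0) * 10^(82.9/10) = 3.50972e+07
Sum = 6.15134e+06 + 65335.6 + 3.50972e+07 = 4.13139e+07
Leq = 10*log10(4.13139e+07) = 76.161 dB


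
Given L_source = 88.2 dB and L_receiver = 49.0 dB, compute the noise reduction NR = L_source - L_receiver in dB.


NR = L_source - L_receiver (difference between source and receiving room levels)
NR = 88.2 - 49.0 = 39.2 dB


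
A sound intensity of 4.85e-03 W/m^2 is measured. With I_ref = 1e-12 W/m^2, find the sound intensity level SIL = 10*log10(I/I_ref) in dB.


I / I_ref = 4.85e-03 / 1e-12 = 4.85e+09
SIL = 10 * log10(4.85e+09) = 96.857 dB


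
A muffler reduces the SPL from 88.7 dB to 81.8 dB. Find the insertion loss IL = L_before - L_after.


Insertion loss = SPL without muffler - SPL with muffler
IL = 88.7 - 81.8 = 6.9 dB


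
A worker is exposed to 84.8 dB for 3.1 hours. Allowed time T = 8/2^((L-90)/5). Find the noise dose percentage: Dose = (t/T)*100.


T_allowed = 8 / 2^((84.8 - 90)/5) = 16.4498 hr
Dose = 3.1 / 16.4498 * 100 = 18.845 %


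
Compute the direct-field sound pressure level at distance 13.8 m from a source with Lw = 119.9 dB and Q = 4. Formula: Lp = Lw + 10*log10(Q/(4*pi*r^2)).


4*pi*r^2 = 4*pi*13.8^2 = 2393.14 m^2
Q / (4*pi*r^2) = 4 / 2393.14 = 0.00167144
Lp = 119.9 + 10*log10(0.00167144) = 92.131 dB


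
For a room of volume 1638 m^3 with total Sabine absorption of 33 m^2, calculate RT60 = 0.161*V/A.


RT60 = 0.161 * 1638 / 33 = 7.9915 s


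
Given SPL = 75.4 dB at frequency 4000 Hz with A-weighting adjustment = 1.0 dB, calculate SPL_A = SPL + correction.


A-weighting table: 4000 Hz -> 1.0 dB correction
SPL_A = SPL + correction = 75.4 + (1.0) = 76.4 dBA


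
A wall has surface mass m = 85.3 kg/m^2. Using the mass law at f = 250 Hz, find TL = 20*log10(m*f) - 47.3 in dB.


m * f = 85.3 * 250 = 21325
20*log10(21325) = 86.5778 dB
TL = 86.5778 - 47.3 = 39.278 dB


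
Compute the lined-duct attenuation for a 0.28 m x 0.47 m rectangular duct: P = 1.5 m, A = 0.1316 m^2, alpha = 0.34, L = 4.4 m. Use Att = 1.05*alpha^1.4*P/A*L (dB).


alpha^1.4 = 0.34^1.4 = 0.220836
Attenuation rate = 1.05 * alpha^1.4 * P / A
= 1.05 * 0.220836 * 1.5 / 0.1316 = 2.64298 dB/m
Total Att = 2.64298 * 4.4 = 11.629 dB


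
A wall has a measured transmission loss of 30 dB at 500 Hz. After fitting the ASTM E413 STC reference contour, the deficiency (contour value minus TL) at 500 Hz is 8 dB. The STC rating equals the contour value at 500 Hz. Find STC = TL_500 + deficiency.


By ASTM E413, STC = value of the fitted reference contour at 500 Hz.
Contour value at 500 Hz = TL_500 + deficiency = 30 + 8 = 38
STC = 38


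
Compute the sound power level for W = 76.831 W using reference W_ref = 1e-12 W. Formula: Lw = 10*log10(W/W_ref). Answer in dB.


W / W_ref = 76.831 / 1e-12 = 7.6831e+13
Lw = 10 * log10(7.6831e+13) = 138.86 dB


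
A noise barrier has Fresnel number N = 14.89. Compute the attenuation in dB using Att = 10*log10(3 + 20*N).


3 + 20*N = 3 + 20*14.89 = 300.8
Att = 10*log10(300.8) = 24.783 dB


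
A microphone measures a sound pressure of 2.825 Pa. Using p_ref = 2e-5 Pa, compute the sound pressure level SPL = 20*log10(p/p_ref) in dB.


p / p_ref = 2.825 / 2e-5 = 141250
SPL = 20 * log10(141250) = 103 dB


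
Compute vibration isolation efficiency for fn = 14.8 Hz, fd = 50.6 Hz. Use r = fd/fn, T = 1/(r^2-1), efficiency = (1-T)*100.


r = 50.6 / 14.8 = 3.41892
r^2 - 1 = 3.41892^2 - 1 = 10.689
T = 1/10.689 = 0.0935541
Efficiency = (1 - 0.0935541)*100 = 90.645 %


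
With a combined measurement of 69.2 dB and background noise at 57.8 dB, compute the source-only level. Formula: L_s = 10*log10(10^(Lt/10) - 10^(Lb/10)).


10^(69.2/10) = 8.31764e+06
10^(57.8/10) = 602560
Difference = 8.31764e+06 - 602560 = 7.71508e+06
L_source = 10*log10(7.71508e+06) = 68.873 dB


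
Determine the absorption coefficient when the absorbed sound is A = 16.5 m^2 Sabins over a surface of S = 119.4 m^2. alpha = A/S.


Absorption coefficient = absorbed power / incident power
alpha = A / S = 16.5 / 119.4 = 0.13819


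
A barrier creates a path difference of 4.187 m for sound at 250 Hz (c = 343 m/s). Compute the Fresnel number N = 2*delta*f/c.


N = 2*delta*f/c = 2*delta/lambda, where lambda = c/f
lambda = 343 / 250 = 1.372 m
N = 2 * 4.187 / 1.372 = 6.1035


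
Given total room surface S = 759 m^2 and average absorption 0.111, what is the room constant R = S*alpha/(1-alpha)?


R = 759 * 0.111 / (1 - 0.111) = 94.768 m^2


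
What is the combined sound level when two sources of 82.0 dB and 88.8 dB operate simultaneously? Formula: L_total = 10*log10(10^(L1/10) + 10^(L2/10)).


10^(82.0/10) = 1.58489e+08
10^(88.8/10) = 7.58578e+08
Sum = 1.58489e+08 + 7.58578e+08 = 9.17067e+08
L_total = 10*log10(9.17067e+08) = 89.624 dB


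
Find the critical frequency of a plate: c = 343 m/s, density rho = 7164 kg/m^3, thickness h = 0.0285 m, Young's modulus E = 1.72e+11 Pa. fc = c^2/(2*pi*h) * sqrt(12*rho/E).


12*rho/E = 12*7164/1.72e+11 = 4.99814e-07
sqrt(12*rho/E) = sqrt(4.99814e-07) = 0.000706975
c^2/(2*pi*h) = 343^2/(2*pi*0.0285) = 656997
fc = 656997 * 0.000706975 = 464.48 Hz


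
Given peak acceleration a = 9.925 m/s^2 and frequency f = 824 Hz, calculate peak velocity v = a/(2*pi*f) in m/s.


omega = 2*pi*f = 2*pi*824 = 5177.34 rad/s
v = a / omega = 9.925 / 5177.34 = 0.001917 m/s


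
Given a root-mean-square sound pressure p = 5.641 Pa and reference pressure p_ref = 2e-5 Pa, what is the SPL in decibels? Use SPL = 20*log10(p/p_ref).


p / p_ref = 5.641 / 2e-5 = 282050
SPL = 20 * log10(282050) = 109.01 dB


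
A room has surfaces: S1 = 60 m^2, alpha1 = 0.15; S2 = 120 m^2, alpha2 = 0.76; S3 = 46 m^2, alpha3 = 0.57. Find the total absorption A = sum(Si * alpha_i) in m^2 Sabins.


60 * 0.15 = 9
120 * 0.76 = 91.2
46 * 0.57 = 26.22
A_total = 9 + 91.2 + 26.22 = 126.42 m^2


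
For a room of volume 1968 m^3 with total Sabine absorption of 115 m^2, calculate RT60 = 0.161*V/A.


RT60 = 0.161 * 1968 / 115 = 2.7552 s


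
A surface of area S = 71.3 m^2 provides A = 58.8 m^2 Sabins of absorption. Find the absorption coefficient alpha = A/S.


Absorption coefficient = absorbed power / incident power
alpha = A / S = 58.8 / 71.3 = 0.82468


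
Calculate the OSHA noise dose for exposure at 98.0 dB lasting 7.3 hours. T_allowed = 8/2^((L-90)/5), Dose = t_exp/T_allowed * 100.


T_allowed = 8 / 2^((98.0 - 90)/5) = 2.63902 hr
Dose = 7.3 / 2.63902 * 100 = 276.62 %


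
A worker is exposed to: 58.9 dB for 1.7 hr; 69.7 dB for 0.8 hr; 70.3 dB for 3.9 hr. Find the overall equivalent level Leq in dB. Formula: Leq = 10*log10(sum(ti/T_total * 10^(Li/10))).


T_total = 1.7 + 0.8 + 3.9 = 6.4 hr
(1.7/6.4) * 10^(58.9/10) = 206191
(0.8/6.4) * 10^(69.7/10) = 1.16657e+06
(3.9/6.4) * 10^(70.3/10) = 6.52957e+06
Sum = 206191 + 1.16657e+06 + 6.52957e+06 = 7.90233e+06
Leq = 10*log10(7.90233e+06) = 68.978 dB


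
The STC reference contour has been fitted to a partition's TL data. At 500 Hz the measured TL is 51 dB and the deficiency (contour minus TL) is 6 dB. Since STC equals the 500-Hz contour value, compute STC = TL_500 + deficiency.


By ASTM E413, STC = value of the fitted reference contour at 500 Hz.
Contour value at 500 Hz = TL_500 + deficiency = 51 + 6 = 57
STC = 57


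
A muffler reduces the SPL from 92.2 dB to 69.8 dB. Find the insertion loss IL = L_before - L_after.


Insertion loss = SPL without muffler - SPL with muffler
IL = 92.2 - 69.8 = 22.4 dB


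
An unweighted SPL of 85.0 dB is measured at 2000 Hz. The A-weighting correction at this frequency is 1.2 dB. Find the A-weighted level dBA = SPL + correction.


A-weighting table: 2000 Hz -> 1.2 dB correction
SPL_A = SPL + correction = 85.0 + (1.2) = 86.2 dBA


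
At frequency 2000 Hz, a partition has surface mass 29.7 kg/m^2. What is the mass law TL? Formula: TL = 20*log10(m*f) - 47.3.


m * f = 29.7 * 2000 = 59400
20*log10(59400) = 95.4757 dB
TL = 95.4757 - 47.3 = 48.176 dB


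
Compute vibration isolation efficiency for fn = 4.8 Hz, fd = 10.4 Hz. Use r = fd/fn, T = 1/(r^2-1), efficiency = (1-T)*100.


r = 10.4 / 4.8 = 2.16667
r^2 - 1 = 2.16667^2 - 1 = 3.69446
T = 1/3.69446 = 0.270676
Efficiency = (1 - 0.270676)*100 = 72.932 %


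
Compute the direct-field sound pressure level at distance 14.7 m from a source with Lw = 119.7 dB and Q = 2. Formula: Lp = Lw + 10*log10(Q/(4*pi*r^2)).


4*pi*r^2 = 4*pi*14.7^2 = 2715.47 m^2
Q / (4*pi*r^2) = 2 / 2715.47 = 0.000736521
Lp = 119.7 + 10*log10(0.000736521) = 88.372 dB


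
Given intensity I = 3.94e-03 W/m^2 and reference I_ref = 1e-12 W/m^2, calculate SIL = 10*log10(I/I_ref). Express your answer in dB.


I / I_ref = 3.94e-03 / 1e-12 = 3.94e+09
SIL = 10 * log10(3.94e+09) = 95.955 dB


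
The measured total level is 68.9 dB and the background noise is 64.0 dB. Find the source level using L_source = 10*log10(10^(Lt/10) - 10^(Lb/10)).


10^(68.9/10) = 7.76247e+06
10^(64.0/10) = 2.51189e+06
Difference = 7.76247e+06 - 2.51189e+06 = 5.25058e+06
L_source = 10*log10(5.25058e+06) = 67.202 dB


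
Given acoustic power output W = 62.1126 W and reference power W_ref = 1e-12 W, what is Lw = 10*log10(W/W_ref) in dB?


W / W_ref = 62.1126 / 1e-12 = 6.21126e+13
Lw = 10 * log10(6.21126e+13) = 137.93 dB


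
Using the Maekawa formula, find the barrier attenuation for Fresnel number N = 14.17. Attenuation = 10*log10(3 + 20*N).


3 + 20*N = 3 + 20*14.17 = 286.4
Att = 10*log10(286.4) = 24.57 dB


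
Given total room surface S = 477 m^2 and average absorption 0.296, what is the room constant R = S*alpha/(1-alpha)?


R = 477 * 0.296 / (1 - 0.296) = 200.56 m^2


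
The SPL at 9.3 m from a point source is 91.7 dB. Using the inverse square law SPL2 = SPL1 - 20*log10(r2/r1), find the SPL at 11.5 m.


r2/r1 = 11.5/9.3 = 1.23656
Correction = 20*log10(1.23656) = 1.8443 dB
SPL2 = 91.7 - 1.8443 = 89.856 dB


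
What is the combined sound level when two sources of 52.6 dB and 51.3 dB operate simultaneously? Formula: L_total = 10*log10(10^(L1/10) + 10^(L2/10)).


10^(52.6/10) = 181970
10^(51.3/10) = 134896
Sum = 181970 + 134896 = 316866
L_total = 10*log10(316866) = 55.009 dB


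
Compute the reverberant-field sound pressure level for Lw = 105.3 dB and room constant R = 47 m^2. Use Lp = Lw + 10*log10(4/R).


4/R = 4/47 = 0.0851064
Lp = 105.3 + 10*log10(0.0851064) = 94.6 dB


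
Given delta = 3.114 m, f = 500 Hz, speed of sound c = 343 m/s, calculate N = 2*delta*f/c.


N = 2*delta*f/c = 2*delta/lambda, where lambda = c/f
lambda = 343 / 500 = 0.686 m
N = 2 * 3.114 / 0.686 = 9.0787


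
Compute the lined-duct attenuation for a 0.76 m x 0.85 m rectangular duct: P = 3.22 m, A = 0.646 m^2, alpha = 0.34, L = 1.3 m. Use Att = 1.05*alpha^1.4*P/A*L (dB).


alpha^1.4 = 0.34^1.4 = 0.220836
Attenuation rate = 1.05 * alpha^1.4 * P / A
= 1.05 * 0.220836 * 3.22 / 0.646 = 1.1558 dB/m
Total Att = 1.1558 * 1.3 = 1.5025 dB


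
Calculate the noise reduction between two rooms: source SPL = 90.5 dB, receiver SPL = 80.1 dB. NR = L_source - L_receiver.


NR = L_source - L_receiver (difference between source and receiving room levels)
NR = 90.5 - 80.1 = 10.4 dB


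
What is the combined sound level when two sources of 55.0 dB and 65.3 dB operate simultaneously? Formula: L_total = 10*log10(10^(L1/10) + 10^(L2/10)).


10^(55.0/10) = 316228
10^(65.3/10) = 3.38844e+06
Sum = 316228 + 3.38844e+06 = 3.70467e+06
L_total = 10*log10(3.70467e+06) = 65.687 dB


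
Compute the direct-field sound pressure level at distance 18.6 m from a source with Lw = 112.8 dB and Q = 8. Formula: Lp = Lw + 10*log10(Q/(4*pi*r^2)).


4*pi*r^2 = 4*pi*18.6^2 = 4347.46 m^2
Q / (4*pi*r^2) = 8 / 4347.46 = 0.00184015
Lp = 112.8 + 10*log10(0.00184015) = 85.449 dB
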